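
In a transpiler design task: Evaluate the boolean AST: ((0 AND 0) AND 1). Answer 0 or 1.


Step 1: Evaluate inner node
  0 AND 0 = 0
Step 2: Evaluate root node
  0 AND 1 = 0

0


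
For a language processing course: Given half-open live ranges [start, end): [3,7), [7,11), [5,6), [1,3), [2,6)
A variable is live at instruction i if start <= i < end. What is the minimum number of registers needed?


Live ranges:
  Var0: [3, 7)
  Var1: [7, 11)
  Var2: [5, 6)
  Var3: [1, 3)
  Var4: [2, 6)
Sweep-line events (position, delta, active):
  pos=1 start -> active=1
  pos=2 start -> active=2
  pos=3 end -> active=1
  pos=3 start -> active=2
  pos=5 start -> active=3
  pos=6 end -> active=2
  pos=6 end -> active=1
  pos=7 end -> active=0
  pos=7 start -> active=1
  pos=11 end -> active=0
Maximum simultaneous active: 3
Minimum registers needed: 3

3


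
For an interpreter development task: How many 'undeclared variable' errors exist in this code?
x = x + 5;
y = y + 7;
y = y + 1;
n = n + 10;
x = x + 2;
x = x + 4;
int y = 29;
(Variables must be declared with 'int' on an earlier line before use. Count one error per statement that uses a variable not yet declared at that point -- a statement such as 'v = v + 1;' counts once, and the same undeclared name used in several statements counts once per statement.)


Scanning code line by line:
  Line 1: use 'x' -> ERROR (undeclared)
  Line 2: use 'y' -> ERROR (undeclared)
  Line 3: use 'y' -> ERROR (undeclared)
  Line 4: use 'n' -> ERROR (undeclared)
  Line 5: use 'x' -> ERROR (undeclared)
  Line 6: use 'x' -> ERROR (undeclared)
  Line 7: declare 'y' -> declared = ['y']
Total undeclared variable errors: 6

6


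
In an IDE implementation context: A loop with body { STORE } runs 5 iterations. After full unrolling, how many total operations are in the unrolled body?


Loop body operations: STORE (1 op per iteration)
Unrolling 5 iterations:
  Iteration 1: STORE (1 ops)
  Iteration 2: STORE (1 ops)
  Iteration 3: STORE (1 ops)
  Iteration 4: STORE (1 ops)
  Iteration 5: STORE (1 ops)
Total: 5 iterations * 1 ops/iter = 5 operations

5


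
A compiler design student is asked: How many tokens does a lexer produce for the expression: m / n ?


Scanning 'm / n'
Token 1: 'm' -> identifier
Token 2: '/' -> operator
Token 3: 'n' -> identifier
Total tokens: 3

3


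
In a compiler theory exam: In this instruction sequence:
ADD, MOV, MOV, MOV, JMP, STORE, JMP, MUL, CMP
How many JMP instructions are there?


Scanning instruction sequence for JMP:
  Position 1: ADD
  Position 2: MOV
  Position 3: MOV
  Position 4: MOV
  Position 5: JMP <- MATCH
  Position 6: STORE
  Position 7: JMP <- MATCH
  Position 8: MUL
  Position 9: CMP
Matches at positions: [5, 7]
Total JMP count: 2

2


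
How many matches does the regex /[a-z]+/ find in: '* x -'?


Pattern: /[a-z]+/ (identifiers)
Input: '* x -'
Scanning for matches:
  Match 1: 'x'
Total matches: 1

1


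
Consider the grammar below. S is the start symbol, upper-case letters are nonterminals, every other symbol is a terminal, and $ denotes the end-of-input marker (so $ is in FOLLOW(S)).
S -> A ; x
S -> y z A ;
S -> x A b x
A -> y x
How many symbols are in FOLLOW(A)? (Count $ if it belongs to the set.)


S is the start symbol and does not occur in any rule body, so FOLLOW(S) = {$}.
Examining every occurrence of A in a rule body:
  S -> A ; x : A is followed by terminal ';' -> add ';'
  S -> y z A ; : A is followed by terminal ';' -> add ';' (already in the set)
  S -> x A b x : A is followed by terminal 'b' -> add 'b'
  A -> y x : A does not occur in the body -> contributes nothing
FOLLOW(A) = {;, b}
Count: 2

2


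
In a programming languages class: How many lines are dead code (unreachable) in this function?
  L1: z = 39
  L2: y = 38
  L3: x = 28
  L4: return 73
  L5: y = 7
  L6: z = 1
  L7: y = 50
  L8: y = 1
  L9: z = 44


Analyzing control flow:
  L1: reachable (before return)
  L2: reachable (before return)
  L3: reachable (before return)
  L4: reachable (return statement)
  L5: DEAD (after return at L4)
  L6: DEAD (after return at L4)
  L7: DEAD (after return at L4)
  L8: DEAD (after return at L4)
  L9: DEAD (after return at L4)
Return at L4, total lines = 9
Dead lines: L5 through L9
Count: 5

5


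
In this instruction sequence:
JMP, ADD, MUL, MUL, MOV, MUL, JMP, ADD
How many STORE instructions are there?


Scanning instruction sequence for STORE:
  Position 1: JMP
  Position 2: ADD
  Position 3: MUL
  Position 4: MUL
  Position 5: MOV
  Position 6: MUL
  Position 7: JMP
  Position 8: ADD
Matches at positions: []
Total STORE count: 0

0


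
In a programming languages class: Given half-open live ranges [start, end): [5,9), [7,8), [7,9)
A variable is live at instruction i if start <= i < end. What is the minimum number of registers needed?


Live ranges:
  Var0: [5, 9)
  Var1: [7, 8)
  Var2: [7, 9)
Sweep-line events (position, delta, active):
  pos=5 start -> active=1
  pos=7 start -> active=2
  pos=7 start -> active=3
  pos=8 end -> active=2
  pos=9 end -> active=1
  pos=9 end -> active=0
Maximum simultaneous active: 3
Minimum registers needed: 3

3


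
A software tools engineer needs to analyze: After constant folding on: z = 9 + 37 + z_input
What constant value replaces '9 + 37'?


Identifying constant sub-expression:
  Original: z = 9 + 37 + z_input
  9 and 37 are both compile-time constants
  Evaluating: 9 + 37 = 46
  After folding: z = 46 + z_input

46


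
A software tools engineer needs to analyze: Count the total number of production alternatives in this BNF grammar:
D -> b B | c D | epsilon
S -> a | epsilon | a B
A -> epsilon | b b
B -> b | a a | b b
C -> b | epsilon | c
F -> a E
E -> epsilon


Counting alternatives per rule:
  D: 3 alternative(s)
  S: 3 alternative(s)
  A: 2 alternative(s)
  B: 3 alternative(s)
  C: 3 alternative(s)
  F: 1 alternative(s)
  E: 1 alternative(s)
Sum: 3 + 3 + 2 + 3 + 3 + 1 + 1 = 16

16


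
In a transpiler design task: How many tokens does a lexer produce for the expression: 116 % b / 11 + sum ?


Scanning '116 % b / 11 + sum'
Token 1: '116' -> integer_literal
Token 2: '%' -> operator
Token 3: 'b' -> identifier
Token 4: '/' -> operator
Token 5: '11' -> integer_literal
Token 6: '+' -> operator
Token 7: 'sum' -> identifier
Total tokens: 7

7


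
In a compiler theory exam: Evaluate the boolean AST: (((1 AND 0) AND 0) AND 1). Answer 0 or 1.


Step 1: Evaluate inner node
  1 AND 0 = 0
Step 2: Evaluate next node
  0 AND 0 = 0
Step 3: Evaluate root node
  0 AND 1 = 0

0


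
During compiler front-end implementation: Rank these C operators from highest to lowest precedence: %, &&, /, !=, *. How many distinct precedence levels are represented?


Looking up precedence for each operator:
  % -> precedence 6
  && -> precedence 2
  / -> precedence 6
  != -> precedence 3
  * -> precedence 6
Sorted highest to lowest: %, /, *, !=, &&
Distinct precedence values: [6, 3, 2]
Number of distinct levels: 3

3


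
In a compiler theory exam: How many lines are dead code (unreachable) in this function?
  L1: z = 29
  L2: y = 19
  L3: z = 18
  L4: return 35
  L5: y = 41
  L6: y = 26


Analyzing control flow:
  L1: reachable (before return)
  L2: reachable (before return)
  L3: reachable (before return)
  L4: reachable (return statement)
  L5: DEAD (after return at L4)
  L6: DEAD (after return at L4)
Return at L4, total lines = 6
Dead lines: L5 through L6
Count: 2

2


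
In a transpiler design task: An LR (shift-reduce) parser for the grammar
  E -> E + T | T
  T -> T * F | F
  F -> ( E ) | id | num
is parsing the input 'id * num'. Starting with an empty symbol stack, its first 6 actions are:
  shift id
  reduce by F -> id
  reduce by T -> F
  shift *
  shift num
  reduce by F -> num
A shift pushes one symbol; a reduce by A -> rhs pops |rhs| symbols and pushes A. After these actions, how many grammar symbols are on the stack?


Tracking the symbol stack through each action:
  Action 1: shift 'id' : push -> stack = [id] (size 1)
  Action 2: reduce by F -> id : pop 1, push F -> stack = [F] (size 1)
  Action 3: reduce by T -> F : pop 1, push T -> stack = [T] (size 1)
  Action 4: shift '*' : push -> stack = [T, *] (size 2)
  Action 5: shift 'num' : push -> stack = [T, *, num] (size 3)
  Action 6: reduce by F -> num : pop 1, push F -> stack = [T, *, F] (size 3)
Final stack size: 3

3


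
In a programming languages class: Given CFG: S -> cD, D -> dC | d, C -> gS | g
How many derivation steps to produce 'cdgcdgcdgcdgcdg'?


Grammar: S -> cD, D -> dC | d, C -> gS | g
Deriving 'cdgcdgcdgcdgcdg':
Step 1: S -> cD => cD
Step 2: D -> dC => cdC
Step 3: C -> gS => cdgS
Step 4: S -> cD => cdgcD
Step 5: D -> dC => cdgcdC
Step 6: C -> gS => cdgcdgS
Step 7: S -> cD => cdgcdgcD
Step 8: D -> dC => cdgcdgcdC
Step 9: C -> gS => cdgcdgcdgS
Step 10: S -> cD => cdgcdgcdgcD
Step 11: D -> dC => cdgcdgcdgcdC
Step 12: C -> gS => cdgcdgcdgcdgS
Step 13: S -> cD => cdgcdgcdgcdgcD
Step 14: D -> dC => cdgcdgcdgcdgcdC
Step 15: C -> g => cdgcdgcdgcdgcdg
Total derivation steps: 15

15


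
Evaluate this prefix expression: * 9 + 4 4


Parsing prefix expression: * 9 + 4 4
Step 1: Innermost operation '+ 4 4'
  4 + 4 = 8
Step 2: Outer operation '* 9 [8]'
  9 * 8 = 72

72


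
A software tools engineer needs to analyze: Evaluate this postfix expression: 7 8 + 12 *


Processing tokens left to right:
Push 7, Push 8
Pop 7 and 8, compute 7 + 8 = 15, push 15
Push 12
Pop 15 and 12, compute 15 * 12 = 180, push 180
Stack result: 180

180


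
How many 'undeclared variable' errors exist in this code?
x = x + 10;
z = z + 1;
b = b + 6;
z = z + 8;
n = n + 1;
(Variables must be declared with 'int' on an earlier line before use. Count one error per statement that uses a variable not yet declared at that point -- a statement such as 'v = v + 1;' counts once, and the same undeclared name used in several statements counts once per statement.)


Scanning code line by line:
  Line 1: use 'x' -> ERROR (undeclared)
  Line 2: use 'z' -> ERROR (undeclared)
  Line 3: use 'b' -> ERROR (undeclared)
  Line 4: use 'z' -> ERROR (undeclared)
  Line 5: use 'n' -> ERROR (undeclared)
Total undeclared variable errors: 5

5


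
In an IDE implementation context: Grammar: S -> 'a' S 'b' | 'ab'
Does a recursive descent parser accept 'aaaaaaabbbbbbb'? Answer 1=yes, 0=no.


Grammar accepts strings of the form a^n b^n (n >= 1)
Word: 'aaaaaaabbbbbbb'
Counting: 7 a's and 7 b's
Check: 7 == 7? Yes
Derivation (S -> aSb applied 6 time(s), then S -> ab): S => aSb => aaSbb => aaaSbbb => aaaaSbbbb => aaaaaSbbbbb => aaaaaaSbbbbbb => aaaaaaabbbbbbb
Accepted

1


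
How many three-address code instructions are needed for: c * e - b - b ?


Expression: c * e - b - b
Generating three-address code (respecting * over +/- precedence):
  Instruction 1: t1 = c * e
  Instruction 2: t2 = t1 - b
  Instruction 3: t3 = t2 - b
Total instructions: 3

3


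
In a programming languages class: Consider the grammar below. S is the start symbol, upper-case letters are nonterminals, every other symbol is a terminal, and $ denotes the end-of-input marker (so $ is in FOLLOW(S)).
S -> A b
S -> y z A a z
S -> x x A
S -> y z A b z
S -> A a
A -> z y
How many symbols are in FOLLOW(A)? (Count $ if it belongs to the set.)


S is the start symbol and does not occur in any rule body, so FOLLOW(S) = {$}.
Examining every occurrence of A in a rule body:
  S -> A b : A is followed by terminal 'b' -> add 'b'
  S -> y z A a z : A is followed by terminal 'a' -> add 'a'
  S -> x x A : A is at the right end -> add FOLLOW(S) = {$}
  S -> y z A b z : A is followed by terminal 'b' -> add 'b' (already in the set)
  S -> A a : A is followed by terminal 'a' -> add 'a' (already in the set)
  A -> z y : A does not occur in the body -> contributes nothing
FOLLOW(A) = {a, b, $}
Count: 3

3


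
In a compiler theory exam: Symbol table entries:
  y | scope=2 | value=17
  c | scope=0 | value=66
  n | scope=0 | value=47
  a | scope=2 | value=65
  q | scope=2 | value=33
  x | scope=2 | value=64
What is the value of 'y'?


Searching symbol table for 'y':
  y | scope=2 | value=17 <- MATCH
  c | scope=0 | value=66
  n | scope=0 | value=47
  a | scope=2 | value=65
  q | scope=2 | value=33
  x | scope=2 | value=64
Found 'y' at scope 2 with value 17

17


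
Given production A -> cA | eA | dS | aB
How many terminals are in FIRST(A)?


Production: A -> cA | eA | dS | aB
Examining each alternative for leading terminals:
  A -> cA : first terminal = 'c'
  A -> eA : first terminal = 'e'
  A -> dS : first terminal = 'd'
  A -> aB : first terminal = 'a'
FIRST(A) = {a, c, d, e}
Count: 4

4


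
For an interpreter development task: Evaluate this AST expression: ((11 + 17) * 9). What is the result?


Expression: ((11 + 17) * 9)
Evaluating step by step:
  11 + 17 = 28
  28 * 9 = 252
Result: 252

252


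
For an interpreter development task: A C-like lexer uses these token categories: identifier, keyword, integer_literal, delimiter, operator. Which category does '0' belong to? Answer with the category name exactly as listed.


Token: '0'
Checking categories:
  identifier: no
  integer_literal: YES
  operator: no
  keyword: no
  delimiter: no
Category: integer_literal

integer_literal


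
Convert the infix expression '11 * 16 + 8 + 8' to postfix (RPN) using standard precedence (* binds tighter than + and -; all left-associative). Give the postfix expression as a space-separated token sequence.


Applying the shunting-yard algorithm:
  Operand 11 -> output
  Push '*' onto operator stack -> op-stack: [*]
  Operand 16 -> output
  See '+' (prec 1); top '*' (prec 2) >= it -> pop '*' to output
  Push '+' onto operator stack -> op-stack: [+]
  Operand 8 -> output
  See '+' (prec 1); top '+' (prec 1) >= it -> pop '+' to output
  Push '+' onto operator stack -> op-stack: [+]
  Operand 8 -> output
  End of input: pop '+' to output
Postfix result: 11 16 * 8 + 8 +

11 16 * 8 + 8 +


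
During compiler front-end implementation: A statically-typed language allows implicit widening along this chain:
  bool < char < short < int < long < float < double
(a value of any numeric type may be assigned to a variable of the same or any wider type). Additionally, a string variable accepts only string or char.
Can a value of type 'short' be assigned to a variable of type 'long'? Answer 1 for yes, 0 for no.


Target variable type: long
Source value type: short
Numeric ranks: short=2, long=4
Widening allowed iff rank(source) <= rank(target): 2 <= 4? Yes
Result: 1

1


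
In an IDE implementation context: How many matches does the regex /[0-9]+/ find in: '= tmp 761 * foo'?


Pattern: /[0-9]+/ (int literals)
Input: '= tmp 761 * foo'
Scanning for matches:
  Match 1: '761'
Total matches: 1

1


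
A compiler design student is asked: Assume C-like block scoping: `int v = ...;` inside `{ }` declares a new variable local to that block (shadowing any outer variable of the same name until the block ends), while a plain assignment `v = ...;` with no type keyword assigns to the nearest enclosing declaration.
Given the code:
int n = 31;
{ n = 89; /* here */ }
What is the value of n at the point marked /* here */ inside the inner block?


Analyzing scoping rules:
Outer scope: declares n = 31
Inner block: 'n = 89;' has no type keyword, so it is an assignment to the outer n (no shadowing)
Inside the block, after the assignment -> 89
Result: 89

89


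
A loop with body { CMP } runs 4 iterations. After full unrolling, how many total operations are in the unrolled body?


Loop body operations: CMP (1 op per iteration)
Unrolling 4 iterations:
  Iteration 1: CMP (1 ops)
  Iteration 2: CMP (1 ops)
  Iteration 3: CMP (1 ops)
  Iteration 4: CMP (1 ops)
Total: 4 iterations * 1 ops/iter = 4 operations

4


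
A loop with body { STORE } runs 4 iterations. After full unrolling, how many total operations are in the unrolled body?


Loop body operations: STORE (1 op per iteration)
Unrolling 4 iterations:
  Iteration 1: STORE (1 ops)
  Iteration 2: STORE (1 ops)
  Iteration 3: STORE (1 ops)
  Iteration 4: STORE (1 ops)
Total: 4 iterations * 1 ops/iter = 4 operations

4


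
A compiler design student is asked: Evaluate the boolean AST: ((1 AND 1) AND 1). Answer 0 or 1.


Step 1: Evaluate inner node
  1 AND 1 = 1
Step 2: Evaluate root node
  1 AND 1 = 1

1


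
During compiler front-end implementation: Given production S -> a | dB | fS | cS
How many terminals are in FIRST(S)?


Production: S -> a | dB | fS | cS
Examining each alternative for leading terminals:
  S -> a : first terminal = 'a'
  S -> dB : first terminal = 'd'
  S -> fS : first terminal = 'f'
  S -> cS : first terminal = 'c'
FIRST(S) = {a, c, d, f}
Count: 4

4


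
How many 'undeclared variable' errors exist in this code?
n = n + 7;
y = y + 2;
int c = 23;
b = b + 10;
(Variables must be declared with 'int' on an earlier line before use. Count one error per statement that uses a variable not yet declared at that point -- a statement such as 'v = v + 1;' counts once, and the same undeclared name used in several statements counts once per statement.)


Scanning code line by line:
  Line 1: use 'n' -> ERROR (undeclared)
  Line 2: use 'y' -> ERROR (undeclared)
  Line 3: declare 'c' -> declared = ['c']
  Line 4: use 'b' -> ERROR (undeclared)
Total undeclared variable errors: 3

3


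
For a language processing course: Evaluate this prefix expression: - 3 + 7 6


Parsing prefix expression: - 3 + 7 6
Step 1: Innermost operation '+ 7 6'
  7 + 6 = 13
Step 2: Outer operation '- 3 [13]'
  3 - 13 = -10

-10


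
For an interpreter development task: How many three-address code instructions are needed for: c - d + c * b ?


Expression: c - d + c * b
Generating three-address code (respecting * over +/- precedence):
  Instruction 1: t1 = c * b
  Instruction 2: t2 = c - d
  Instruction 3: t3 = t2 + t1
Total instructions: 3

3


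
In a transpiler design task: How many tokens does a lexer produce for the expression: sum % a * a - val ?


Scanning 'sum % a * a - val'
Token 1: 'sum' -> identifier
Token 2: '%' -> operator
Token 3: 'a' -> identifier
Token 4: '*' -> operator
Token 5: 'a' -> identifier
Token 6: '-' -> operator
Token 7: 'val' -> identifier
Total tokens: 7

7


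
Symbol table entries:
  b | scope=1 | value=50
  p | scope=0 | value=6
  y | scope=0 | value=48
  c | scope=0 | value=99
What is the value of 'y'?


Searching symbol table for 'y':
  b | scope=1 | value=50
  p | scope=0 | value=6
  y | scope=0 | value=48 <- MATCH
  c | scope=0 | value=99
Found 'y' at scope 0 with value 48

48


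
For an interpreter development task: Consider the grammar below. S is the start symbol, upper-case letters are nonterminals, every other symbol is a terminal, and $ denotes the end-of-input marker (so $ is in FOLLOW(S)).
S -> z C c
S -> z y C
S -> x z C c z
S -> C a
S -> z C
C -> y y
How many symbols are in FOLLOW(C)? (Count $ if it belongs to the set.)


S is the start symbol and does not occur in any rule body, so FOLLOW(S) = {$}.
Examining every occurrence of C in a rule body:
  S -> z C c : C is followed by terminal 'c' -> add 'c'
  S -> z y C : C is at the right end -> add FOLLOW(S) = {$}
  S -> x z C c z : C is followed by terminal 'c' -> add 'c' (already in the set)
  S -> C a : C is followed by terminal 'a' -> add 'a'
  S -> z C : C is at the right end -> add FOLLOW(S) = {$} (already in the set)
  C -> y y : C does not occur in the body -> contributes nothing
FOLLOW(C) = {a, c, $}
Count: 3

3


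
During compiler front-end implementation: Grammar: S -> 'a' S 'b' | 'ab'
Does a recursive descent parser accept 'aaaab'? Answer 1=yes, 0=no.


Grammar accepts strings of the form a^n b^n (n >= 1)
Word: 'aaaab'
Counting: 4 a's and 1 b's
Check: 4 == 1? No
Mismatch: a-count != b-count
Rejected

0


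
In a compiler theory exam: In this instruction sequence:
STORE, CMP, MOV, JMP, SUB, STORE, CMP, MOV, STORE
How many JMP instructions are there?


Scanning instruction sequence for JMP:
  Position 1: STORE
  Position 2: CMP
  Position 3: MOV
  Position 4: JMP <- MATCH
  Position 5: SUB
  Position 6: STORE
  Position 7: CMP
  Position 8: MOV
  Position 9: STORE
Matches at positions: [4]
Total JMP count: 1

1


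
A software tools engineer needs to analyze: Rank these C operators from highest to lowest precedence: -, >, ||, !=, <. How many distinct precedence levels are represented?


Looking up precedence for each operator:
  - -> precedence 5
  > -> precedence 4
  || -> precedence 1
  != -> precedence 3
  < -> precedence 4
Sorted highest to lowest: -, >, <, !=, ||
Distinct precedence values: [5, 4, 3, 1]
Number of distinct levels: 4

4


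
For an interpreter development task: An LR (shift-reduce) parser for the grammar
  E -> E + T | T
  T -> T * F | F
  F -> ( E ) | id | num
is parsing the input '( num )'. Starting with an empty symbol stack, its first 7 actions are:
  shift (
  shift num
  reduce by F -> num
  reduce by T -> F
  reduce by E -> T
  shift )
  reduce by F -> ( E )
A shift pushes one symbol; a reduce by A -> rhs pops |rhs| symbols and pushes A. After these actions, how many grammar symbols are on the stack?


Tracking the symbol stack through each action:
  Action 1: shift '(' : push -> stack = [(] (size 1)
  Action 2: shift 'num' : push -> stack = [(, num] (size 2)
  Action 3: reduce by F -> num : pop 1, push F -> stack = [(, F] (size 2)
  Action 4: reduce by T -> F : pop 1, push T -> stack = [(, T] (size 2)
  Action 5: reduce by E -> T : pop 1, push E -> stack = [(, E] (size 2)
  Action 6: shift ')' : push -> stack = [(, E, )] (size 3)
  Action 7: reduce by F -> ( E ) : pop 3, push F -> stack = [F] (size 1)
Final stack size: 1

1


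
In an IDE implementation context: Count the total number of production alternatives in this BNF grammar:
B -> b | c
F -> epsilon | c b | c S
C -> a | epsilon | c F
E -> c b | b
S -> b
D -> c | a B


Counting alternatives per rule:
  B: 2 alternative(s)
  F: 3 alternative(s)
  C: 3 alternative(s)
  E: 2 alternative(s)
  S: 1 alternative(s)
  D: 2 alternative(s)
Sum: 2 + 3 + 3 + 2 + 1 + 2 = 13

13


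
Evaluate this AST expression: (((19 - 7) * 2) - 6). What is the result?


Expression: (((19 - 7) * 2) - 6)
Evaluating step by step:
  19 - 7 = 12
  12 * 2 = 24
  24 - 6 = 18
Result: 18

18


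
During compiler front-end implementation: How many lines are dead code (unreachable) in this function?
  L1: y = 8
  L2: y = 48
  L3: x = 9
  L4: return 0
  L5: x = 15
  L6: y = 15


Analyzing control flow:
  L1: reachable (before return)
  L2: reachable (before return)
  L3: reachable (before return)
  L4: reachable (return statement)
  L5: DEAD (after return at L4)
  L6: DEAD (after return at L4)
Return at L4, total lines = 6
Dead lines: L5 through L6
Count: 2

2


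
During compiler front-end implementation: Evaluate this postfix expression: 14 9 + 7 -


Processing tokens left to right:
Push 14, Push 9
Pop 14 and 9, compute 14 + 9 = 23, push 23
Push 7
Pop 23 and 7, compute 23 - 7 = 16, push 16
Stack result: 16

16


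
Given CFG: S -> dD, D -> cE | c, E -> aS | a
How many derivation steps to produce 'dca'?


Grammar: S -> dD, D -> cE | c, E -> aS | a
Deriving 'dca':
Step 1: S -> dD => dD
Step 2: D -> cE => dcE
Step 3: E -> a => dca
Total derivation steps: 3

3


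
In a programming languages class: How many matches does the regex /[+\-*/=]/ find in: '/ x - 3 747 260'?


Pattern: /[+\-*/=]/ (operators)
Input: '/ x - 3 747 260'
Scanning for matches:
  Match 1: '/'
  Match 2: '-'
Total matches: 2

2


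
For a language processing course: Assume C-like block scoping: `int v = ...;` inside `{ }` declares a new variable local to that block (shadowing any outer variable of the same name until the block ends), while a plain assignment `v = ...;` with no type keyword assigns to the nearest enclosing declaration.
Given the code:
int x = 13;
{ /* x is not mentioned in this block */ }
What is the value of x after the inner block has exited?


Analyzing scoping rules:
Outer scope: declares x = 13
Inner block: x is neither redeclared nor assigned -> unchanged
After the block -> 13
Result: 13

13


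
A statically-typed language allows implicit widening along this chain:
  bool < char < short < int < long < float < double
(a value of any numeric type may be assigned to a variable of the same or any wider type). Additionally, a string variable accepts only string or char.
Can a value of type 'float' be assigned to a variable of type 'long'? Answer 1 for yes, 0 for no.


Target variable type: long
Source value type: float
Numeric ranks: float=5, long=4
Widening allowed iff rank(source) <= rank(target): 5 <= 4? No
Result: 0

0


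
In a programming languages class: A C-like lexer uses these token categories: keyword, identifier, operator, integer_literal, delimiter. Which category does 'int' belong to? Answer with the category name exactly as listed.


Token: 'int'
Checking categories:
  identifier: no
  integer_literal: no
  operator: no
  keyword: YES
  delimiter: no
Category: keyword

keyword


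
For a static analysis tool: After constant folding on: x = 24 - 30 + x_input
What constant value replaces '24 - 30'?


Identifying constant sub-expression:
  Original: x = 24 - 30 + x_input
  24 and 30 are both compile-time constants
  Evaluating: 24 - 30 = -6
  After folding: x = -6 + x_input

-6


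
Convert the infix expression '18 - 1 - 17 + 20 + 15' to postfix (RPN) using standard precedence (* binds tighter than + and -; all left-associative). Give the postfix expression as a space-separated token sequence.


Applying the shunting-yard algorithm:
  Operand 18 -> output
  Push '-' onto operator stack -> op-stack: [-]
  Operand 1 -> output
  See '-' (prec 1); top '-' (prec 1) >= it -> pop '-' to output
  Push '-' onto operator stack -> op-stack: [-]
  Operand 17 -> output
  See '+' (prec 1); top '-' (prec 1) >= it -> pop '-' to output
  Push '+' onto operator stack -> op-stack: [+]
  Operand 20 -> output
  See '+' (prec 1); top '+' (prec 1) >= it -> pop '+' to output
  Push '+' onto operator stack -> op-stack: [+]
  Operand 15 -> output
  End of input: pop '+' to output
Postfix result: 18 1 - 17 - 20 + 15 +

18 1 - 17 - 20 + 15 +


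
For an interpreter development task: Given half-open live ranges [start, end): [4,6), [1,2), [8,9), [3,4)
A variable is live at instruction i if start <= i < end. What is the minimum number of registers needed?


Live ranges:
  Var0: [4, 6)
  Var1: [1, 2)
  Var2: [8, 9)
  Var3: [3, 4)
Sweep-line events (position, delta, active):
  pos=1 start -> active=1
  pos=2 end -> active=0
  pos=3 start -> active=1
  pos=4 end -> active=0
  pos=4 start -> active=1
  pos=6 end -> active=0
  pos=8 start -> active=1
  pos=9 end -> active=0
Maximum simultaneous active: 1
Minimum registers needed: 1

1


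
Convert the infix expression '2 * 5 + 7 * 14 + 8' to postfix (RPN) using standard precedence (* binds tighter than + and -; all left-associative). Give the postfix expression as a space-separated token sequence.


Applying the shunting-yard algorithm:
  Operand 2 -> output
  Push '*' onto operator stack -> op-stack: [*]
  Operand 5 -> output
  See '+' (prec 1); top '*' (prec 2) >= it -> pop '*' to output
  Push '+' onto operator stack -> op-stack: [+]
  Operand 7 -> output
  Push '*' onto operator stack -> op-stack: [+, *]
  Operand 14 -> output
  See '+' (prec 1); top '*' (prec 2) >= it -> pop '*' to output
  See '+' (prec 1); top '+' (prec 1) >= it -> pop '+' to output
  Push '+' onto operator stack -> op-stack: [+]
  Operand 8 -> output
  End of input: pop '+' to output
Postfix result: 2 5 * 7 14 * + 8 +

2 5 * 7 14 * + 8 +


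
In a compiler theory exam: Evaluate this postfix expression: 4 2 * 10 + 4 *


Processing tokens left to right:
Push 4, Push 2
Pop 4 and 2, compute 4 * 2 = 8, push 8
Push 10
Pop 8 and 10, compute 8 + 10 = 18, push 18
Push 4
Pop 18 and 4, compute 18 * 4 = 72, push 72
Stack result: 72

72


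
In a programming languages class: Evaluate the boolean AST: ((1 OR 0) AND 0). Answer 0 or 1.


Step 1: Evaluate inner node
  1 OR 0 = 1
Step 2: Evaluate root node
  1 AND 0 = 0

0


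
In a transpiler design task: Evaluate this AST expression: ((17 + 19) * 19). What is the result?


Expression: ((17 + 19) * 19)
Evaluating step by step:
  17 + 19 = 36
  36 * 19 = 684
Result: 684

684


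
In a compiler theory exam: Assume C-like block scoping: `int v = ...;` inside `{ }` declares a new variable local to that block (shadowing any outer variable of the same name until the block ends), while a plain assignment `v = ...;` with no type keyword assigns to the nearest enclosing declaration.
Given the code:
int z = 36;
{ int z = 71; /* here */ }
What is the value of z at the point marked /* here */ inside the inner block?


Analyzing scoping rules:
Outer scope: declares z = 36
Inner block: 'int z = 71;' declares a NEW z that shadows the outer one
Inside the block the inner declaration is in scope -> 71
Result: 71

71


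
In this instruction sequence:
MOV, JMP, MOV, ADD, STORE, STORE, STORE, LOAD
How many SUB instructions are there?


Scanning instruction sequence for SUB:
  Position 1: MOV
  Position 2: JMP
  Position 3: MOV
  Position 4: ADD
  Position 5: STORE
  Position 6: STORE
  Position 7: STORE
  Position 8: LOAD
Matches at positions: []
Total SUB count: 0

0


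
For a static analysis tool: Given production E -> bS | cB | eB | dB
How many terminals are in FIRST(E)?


Production: E -> bS | cB | eB | dB
Examining each alternative for leading terminals:
  E -> bS : first terminal = 'b'
  E -> cB : first terminal = 'c'
  E -> eB : first terminal = 'e'
  E -> dB : first terminal = 'd'
FIRST(E) = {b, c, d, e}
Count: 4

4


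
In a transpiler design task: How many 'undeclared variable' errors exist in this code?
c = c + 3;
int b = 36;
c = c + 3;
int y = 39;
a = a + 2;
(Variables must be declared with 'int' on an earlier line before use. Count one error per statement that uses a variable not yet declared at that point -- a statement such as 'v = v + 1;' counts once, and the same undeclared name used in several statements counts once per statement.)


Scanning code line by line:
  Line 1: use 'c' -> ERROR (undeclared)
  Line 2: declare 'b' -> declared = ['b']
  Line 3: use 'c' -> ERROR (undeclared)
  Line 4: declare 'y' -> declared = ['b', 'y']
  Line 5: use 'a' -> ERROR (undeclared)
Total undeclared variable errors: 3

3


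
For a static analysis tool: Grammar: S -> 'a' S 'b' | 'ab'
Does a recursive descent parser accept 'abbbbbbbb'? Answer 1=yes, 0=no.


Grammar accepts strings of the form a^n b^n (n >= 1)
Word: 'abbbbbbbb'
Counting: 1 a's and 8 b's
Check: 1 == 8? No
Mismatch: a-count != b-count
Rejected

0


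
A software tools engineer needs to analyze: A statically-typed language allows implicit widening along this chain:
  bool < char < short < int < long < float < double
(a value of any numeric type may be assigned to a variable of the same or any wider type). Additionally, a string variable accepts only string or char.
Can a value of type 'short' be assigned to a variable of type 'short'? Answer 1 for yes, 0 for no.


Target variable type: short
Source value type: short
Numeric ranks: short=2, short=2
Widening allowed iff rank(source) <= rank(target): 2 <= 2? Yes
Result: 1

1


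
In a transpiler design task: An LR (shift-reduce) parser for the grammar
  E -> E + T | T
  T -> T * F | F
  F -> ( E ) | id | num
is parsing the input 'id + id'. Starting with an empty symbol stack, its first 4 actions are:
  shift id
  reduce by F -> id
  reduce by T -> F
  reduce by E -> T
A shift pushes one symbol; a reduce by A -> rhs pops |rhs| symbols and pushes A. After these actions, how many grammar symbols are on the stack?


Tracking the symbol stack through each action:
  Action 1: shift 'id' : push -> stack = [id] (size 1)
  Action 2: reduce by F -> id : pop 1, push F -> stack = [F] (size 1)
  Action 3: reduce by T -> F : pop 1, push T -> stack = [T] (size 1)
  Action 4: reduce by E -> T : pop 1, push E -> stack = [E] (size 1)
Final stack size: 1

1


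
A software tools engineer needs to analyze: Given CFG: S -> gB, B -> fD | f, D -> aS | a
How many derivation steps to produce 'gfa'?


Grammar: S -> gB, B -> fD | f, D -> aS | a
Deriving 'gfa':
Step 1: S -> gB => gB
Step 2: B -> fD => gfD
Step 3: D -> a => gfa
Total derivation steps: 3

3


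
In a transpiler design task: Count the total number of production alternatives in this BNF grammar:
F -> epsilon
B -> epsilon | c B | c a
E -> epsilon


Counting alternatives per rule:
  F: 1 alternative(s)
  B: 3 alternative(s)
  E: 1 alternative(s)
Sum: 1 + 3 + 1 = 5

5


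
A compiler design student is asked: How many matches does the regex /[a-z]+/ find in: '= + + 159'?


Pattern: /[a-z]+/ (identifiers)
Input: '= + + 159'
Scanning for matches:
Total matches: 0

0


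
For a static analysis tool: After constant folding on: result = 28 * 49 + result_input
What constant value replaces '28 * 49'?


Identifying constant sub-expression:
  Original: result = 28 * 49 + result_input
  28 and 49 are both compile-time constants
  Evaluating: 28 * 49 = 1372
  After folding: result = 1372 + result_input

1372


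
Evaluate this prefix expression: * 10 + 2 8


Parsing prefix expression: * 10 + 2 8
Step 1: Innermost operation '+ 2 8'
  2 + 8 = 10
Step 2: Outer operation '* 10 [10]'
  10 * 10 = 100

100


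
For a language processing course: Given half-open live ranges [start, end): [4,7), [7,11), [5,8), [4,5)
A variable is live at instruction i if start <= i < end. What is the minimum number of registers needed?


Live ranges:
  Var0: [4, 7)
  Var1: [7, 11)
  Var2: [5, 8)
  Var3: [4, 5)
Sweep-line events (position, delta, active):
  pos=4 start -> active=1
  pos=4 start -> active=2
  pos=5 end -> active=1
  pos=5 start -> active=2
  pos=7 end -> active=1
  pos=7 start -> active=2
  pos=8 end -> active=1
  pos=11 end -> active=0
Maximum simultaneous active: 2
Minimum registers needed: 2

2


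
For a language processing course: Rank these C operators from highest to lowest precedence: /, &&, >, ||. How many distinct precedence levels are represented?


Looking up precedence for each operator:
  / -> precedence 6
  && -> precedence 2
  > -> precedence 4
  || -> precedence 1
Sorted highest to lowest: /, >, &&, ||
Distinct precedence values: [6, 4, 2, 1]
Number of distinct levels: 4

4


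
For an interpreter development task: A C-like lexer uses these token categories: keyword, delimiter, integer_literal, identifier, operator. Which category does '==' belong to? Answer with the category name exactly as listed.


Token: '=='
Checking categories:
  identifier: no
  integer_literal: no
  operator: YES
  keyword: no
  delimiter: no
Category: operator

operator


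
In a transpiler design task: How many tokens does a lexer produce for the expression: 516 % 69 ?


Scanning '516 % 69'
Token 1: '516' -> integer_literal
Token 2: '%' -> operator
Token 3: '69' -> integer_literal
Total tokens: 3

3


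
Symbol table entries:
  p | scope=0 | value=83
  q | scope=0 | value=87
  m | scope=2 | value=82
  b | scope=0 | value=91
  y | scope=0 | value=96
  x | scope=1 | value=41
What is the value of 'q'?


Searching symbol table for 'q':
  p | scope=0 | value=83
  q | scope=0 | value=87 <- MATCH
  m | scope=2 | value=82
  b | scope=0 | value=91
  y | scope=0 | value=96
  x | scope=1 | value=41
Found 'q' at scope 0 with value 87

87


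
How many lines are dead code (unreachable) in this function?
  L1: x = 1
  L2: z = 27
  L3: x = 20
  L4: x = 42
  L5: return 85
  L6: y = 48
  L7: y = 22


Analyzing control flow:
  L1: reachable (before return)
  L2: reachable (before return)
  L3: reachable (before return)
  L4: reachable (before return)
  L5: reachable (return statement)
  L6: DEAD (after return at L5)
  L7: DEAD (after return at L5)
Return at L5, total lines = 7
Dead lines: L6 through L7
Count: 2

2


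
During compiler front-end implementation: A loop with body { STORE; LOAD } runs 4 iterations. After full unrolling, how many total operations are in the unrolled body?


Loop body operations: STORE, LOAD (2 ops per iteration)
Unrolling 4 iterations:
  Iteration 1: STORE, LOAD (2 ops)
  Iteration 2: STORE, LOAD (2 ops)
  Iteration 3: STORE, LOAD (2 ops)
  Iteration 4: STORE, LOAD (2 ops)
Total: 4 iterations * 2 ops/iter = 8 operations

8


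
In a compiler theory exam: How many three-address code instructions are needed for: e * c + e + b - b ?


Expression: e * c + e + b - b
Generating three-address code (respecting * over +/- precedence):
  Instruction 1: t1 = e * c
  Instruction 2: t2 = t1 + e
  Instruction 3: t3 = t2 + b
  Instruction 4: t4 = t3 - b
Total instructions: 4

4


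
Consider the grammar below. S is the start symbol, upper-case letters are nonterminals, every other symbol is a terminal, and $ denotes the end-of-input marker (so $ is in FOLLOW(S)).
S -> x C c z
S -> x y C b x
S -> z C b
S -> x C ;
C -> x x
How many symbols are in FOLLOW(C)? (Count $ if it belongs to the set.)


S is the start symbol and does not occur in any rule body, so FOLLOW(S) = {$}.
Examining every occurrence of C in a rule body:
  S -> x C c z : C is followed by terminal 'c' -> add 'c'
  S -> x y C b x : C is followed by terminal 'b' -> add 'b'
  S -> z C b : C is followed by terminal 'b' -> add 'b' (already in the set)
  S -> x C ; : C is followed by terminal ';' -> add ';'
  C -> x x : C does not occur in the body -> contributes nothing
FOLLOW(C) = {;, b, c}
Count: 3

3


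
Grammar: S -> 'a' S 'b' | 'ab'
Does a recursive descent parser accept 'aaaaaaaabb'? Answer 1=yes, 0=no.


Grammar accepts strings of the form a^n b^n (n >= 1)
Word: 'aaaaaaaabb'
Counting: 8 a's and 2 b's
Check: 8 == 2? No
Mismatch: a-count != b-count
Rejected

0


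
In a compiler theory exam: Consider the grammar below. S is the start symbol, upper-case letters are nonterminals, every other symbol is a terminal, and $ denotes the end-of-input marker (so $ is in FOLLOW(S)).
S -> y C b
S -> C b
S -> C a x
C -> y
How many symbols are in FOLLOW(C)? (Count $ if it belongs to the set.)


S is the start symbol and does not occur in any rule body, so FOLLOW(S) = {$}.
Examining every occurrence of C in a rule body:
  S -> y C b : C is followed by terminal 'b' -> add 'b'
  S -> C b : C is followed by terminal 'b' -> add 'b' (already in the set)
  S -> C a x : C is followed by terminal 'a' -> add 'a'
  C -> y : C does not occur in the body -> contributes nothing
FOLLOW(C) = {a, b}
Count: 2

2


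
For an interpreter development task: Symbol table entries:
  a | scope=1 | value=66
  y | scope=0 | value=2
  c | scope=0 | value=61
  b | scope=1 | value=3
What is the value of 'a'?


Searching symbol table for 'a':
  a | scope=1 | value=66 <- MATCH
  y | scope=0 | value=2
  c | scope=0 | value=61
  b | scope=1 | value=3
Found 'a' at scope 1 with value 66

66


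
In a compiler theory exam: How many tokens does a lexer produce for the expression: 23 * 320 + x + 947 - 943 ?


Scanning '23 * 320 + x + 947 - 943'
Token 1: '23' -> integer_literal
Token 2: '*' -> operator
Token 3: '320' -> integer_literal
Token 4: '+' -> operator
Token 5: 'x' -> identifier
Token 6: '+' -> operator
Token 7: '947' -> integer_literal
Token 8: '-' -> operator
Token 9: '943' -> integer_literal
Total tokens: 9

9


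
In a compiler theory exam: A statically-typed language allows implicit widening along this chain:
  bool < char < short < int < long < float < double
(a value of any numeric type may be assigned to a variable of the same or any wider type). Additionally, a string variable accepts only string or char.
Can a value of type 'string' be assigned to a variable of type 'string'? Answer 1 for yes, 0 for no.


Target variable type: string
Source value type: string
Rule: string accepts only {string, char}
  source 'string' in {string, char}? Yes
Result: 1

1


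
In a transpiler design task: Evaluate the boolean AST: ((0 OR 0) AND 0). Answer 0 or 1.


Step 1: Evaluate inner node
  0 OR 0 = 0
Step 2: Evaluate root node
  0 AND 0 = 0

0
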